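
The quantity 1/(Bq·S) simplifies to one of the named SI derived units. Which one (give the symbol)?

H

Bq = s⁻¹.
So Bq⁻¹ = s.
S = kg⁻¹·m⁻²·s³·A².
So S⁻¹ = kg·m²·s⁻³·A⁻².
Combining: Bq⁻¹·S⁻¹ = s · (kg·m²·s⁻³·A⁻²) = kg·m²·s⁻²·A⁻².
kg·m²·s⁻²·A⁻² is the base-SI form of the henry.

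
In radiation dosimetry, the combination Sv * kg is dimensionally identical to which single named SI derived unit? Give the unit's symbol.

Sv = J/kg (equivalent dose = energy per mass),
    = m²·s⁻².
Combining: Sv·kg = (m²·s⁻²) · kg = kg·m²·s⁻².
kg·m²·s⁻² is the base-SI form of the joule.

J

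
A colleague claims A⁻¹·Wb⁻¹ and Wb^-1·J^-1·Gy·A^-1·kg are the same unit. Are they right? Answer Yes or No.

Left side:
  Wb = V·s (flux: a volt is a weber per second),
      = kg·m²·s⁻²·A⁻¹.
  So Wb⁻¹ = kg⁻¹·m⁻²·s²·A.
  Combining: A⁻¹·Wb⁻¹ = A⁻¹ · (kg⁻¹·m⁻²·s²·A) = kg⁻¹·m⁻²·s².
Right side:
  Wb = kg·m²·s⁻²·A⁻¹.
  So Wb⁻¹ = kg⁻¹·m⁻²·s²·A.
  J = kg·m²·s⁻².
  So J⁻¹ = kg⁻¹·m⁻²·s².
  Gy = m²·s⁻².
  Combining: Wb⁻¹·J⁻¹·Gy·A⁻¹·kg = (kg⁻¹·m⁻²·s²·A) · (kg⁻¹·m⁻²·s²) · (m²·s⁻²) · A⁻¹ · kg = kg⁻¹·m⁻²·s².
Both reduce to kg⁻¹·m⁻²·s².

Yes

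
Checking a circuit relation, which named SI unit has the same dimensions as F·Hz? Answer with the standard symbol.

S

F = C/V (capacitance = charge per voltage),
    = A·s/(kg·m²·s⁻³·A⁻¹) (substituting C and V),
    = kg⁻¹·m⁻²·s⁴·A².
Hz = 1/s = s⁻¹ (frequency is cycles per second).
Combining: F·Hz = (kg⁻¹·m⁻²·s⁴·A²) · s⁻¹ = kg⁻¹·m⁻²·s³·A².
kg⁻¹·m⁻²·s³·A² is the base-SI form of the siemens.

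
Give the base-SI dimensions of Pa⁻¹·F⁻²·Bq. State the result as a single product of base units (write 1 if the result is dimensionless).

Pa = kg·m⁻¹·s⁻².
So Pa⁻¹ = kg⁻¹·m·s².
F = kg⁻¹·m⁻²·s⁴·A².
So F⁻² = kg²·m⁴·s⁻⁸·A⁻⁴.
Bq = s⁻¹.
Combining: Pa⁻¹·F⁻²·Bq = (kg⁻¹·m·s²) · (kg²·m⁴·s⁻⁸·A⁻⁴) · s⁻¹ = kg·m⁵·s⁻⁷·A⁻⁴.

kg·m⁵·s⁻⁷·A⁻⁴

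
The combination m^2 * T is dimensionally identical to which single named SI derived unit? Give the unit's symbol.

Wb

T = kg·s⁻²·A⁻¹.
Combining: m²·T = m² · (kg·s⁻²·A⁻¹) = kg·m²·s⁻²·A⁻¹.
kg·m²·s⁻²·A⁻¹ is the base-SI form of the weber.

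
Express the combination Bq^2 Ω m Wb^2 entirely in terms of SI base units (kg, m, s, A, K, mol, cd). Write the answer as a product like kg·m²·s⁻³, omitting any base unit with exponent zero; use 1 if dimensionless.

Bq = 1/s = s⁻¹ (activity is decays per second).
So Bq² = s⁻².
Ω = V/A (resistance = voltage per current),
    = kg·m²·s⁻³·A⁻².
Wb = V·s (flux: a volt is a weber per second),
    = kg·m²·s⁻²·A⁻¹.
So Wb² = kg²·m⁴·s⁻⁴·A⁻².
Combining: Bq²·Ω·m·Wb² = s⁻² · (kg·m²·s⁻³·A⁻²) · m · (kg²·m⁴·s⁻⁴·A⁻²) = kg³·m⁷·s⁻⁹·A⁻⁴.

kg³·m⁷·s⁻⁹·A⁻⁴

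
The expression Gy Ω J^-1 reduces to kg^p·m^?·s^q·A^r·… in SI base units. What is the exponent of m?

Gy = J/kg (absorbed dose = energy per mass),
    = m²·s⁻².
Ω = V/A (resistance = voltage per current),
    = kg·m²·s⁻³·A⁻².
J = N·m (work = force × distance),
    = kg·m²·s⁻².
So J⁻¹ = kg⁻¹·m⁻²·s².
Combining: Gy·Ω·J⁻¹ = (m²·s⁻²) · (kg·m²·s⁻³·A⁻²) · (kg⁻¹·m⁻²·s²) = m²·s⁻³·A⁻².
The exponent of m is 2.

2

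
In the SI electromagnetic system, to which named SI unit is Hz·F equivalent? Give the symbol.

S

Hz = 1/s = s⁻¹ (frequency is cycles per second).
F = C/V (capacitance = charge per voltage),
    = A·s/(kg·m²·s⁻³·A⁻¹) (substituting C and V),
    = kg⁻¹·m⁻²·s⁴·A².
Combining: Hz·F = s⁻¹ · (kg⁻¹·m⁻²·s⁴·A²) = kg⁻¹·m⁻²·s³·A².
kg⁻¹·m⁻²·s³·A² is the base-SI form of the siemens.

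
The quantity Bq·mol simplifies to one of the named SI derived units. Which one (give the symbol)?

Bq = 1/s = s⁻¹ (activity is decays per second).
Combining: Bq·mol = s⁻¹ · mol = s⁻¹·mol.
s⁻¹·mol is the base-SI form of the katal.

kat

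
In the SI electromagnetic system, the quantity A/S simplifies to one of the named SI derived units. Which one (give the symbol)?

V

S = kg⁻¹·m⁻²·s³·A².
So S⁻¹ = kg·m²·s⁻³·A⁻².
Combining: A·S⁻¹ = A · (kg·m²·s⁻³·A⁻²) = kg·m²·s⁻³·A⁻¹.
kg·m²·s⁻³·A⁻¹ is the base-SI form of the volt.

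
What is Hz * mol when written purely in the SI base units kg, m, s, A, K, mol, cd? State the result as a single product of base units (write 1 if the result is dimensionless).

s⁻¹·mol

Hz = 1/s = s⁻¹ (frequency is cycles per second).
Combining: Hz·mol = s⁻¹ · mol = s⁻¹·mol.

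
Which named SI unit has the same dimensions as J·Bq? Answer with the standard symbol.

J = N·m (work = force × distance),
    = kg·m²·s⁻².
Bq = 1/s = s⁻¹ (activity is decays per second).
Combining: J·Bq = (kg·m²·s⁻²) · s⁻¹ = kg·m²·s⁻³.
kg·m²·s⁻³ is the base-SI form of the watt.

W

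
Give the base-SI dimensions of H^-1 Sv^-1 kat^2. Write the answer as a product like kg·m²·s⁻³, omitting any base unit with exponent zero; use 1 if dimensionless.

kg⁻¹·m⁻⁴·s²·A²·mol²

H = Wb/A (inductance = flux per current),
    = kg·m²·s⁻²·A⁻².
So H⁻¹ = kg⁻¹·m⁻²·s²·A².
Sv = J/kg (equivalent dose = energy per mass),
    = m²·s⁻².
So Sv⁻¹ = m⁻²·s².
kat = mol/s = s⁻¹·mol (catalytic activity).
So kat² = s⁻²·mol².
Combining: H⁻¹·Sv⁻¹·kat² = (kg⁻¹·m⁻²·s²·A²) · (m⁻²·s²) · (s⁻²·mol²) = kg⁻¹·m⁻⁴·s²·A²·mol².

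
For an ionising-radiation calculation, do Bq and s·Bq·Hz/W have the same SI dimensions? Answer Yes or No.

Left side:
  Bq = s⁻¹.
Right side:
  W = J/s (power = energy per time),
      = kg·m²·s⁻³.
  So W⁻¹ = kg⁻¹·m⁻²·s³.
  Bq = 1/s = s⁻¹ (activity is decays per second).
  Hz = 1/s = s⁻¹ (frequency is cycles per second).
  Combining: s·W⁻¹·Bq·Hz = s · (kg⁻¹·m⁻²·s³) · s⁻¹ · s⁻¹ = kg⁻¹·m⁻²·s².
Left is s⁻¹; right is kg⁻¹·m⁻²·s² — different.

No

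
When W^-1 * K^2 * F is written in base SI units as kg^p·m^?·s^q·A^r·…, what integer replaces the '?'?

W = J/s (power = energy per time),
    = kg·m²·s⁻³.
So W⁻¹ = kg⁻¹·m⁻²·s³.
F = C/V (capacitance = charge per voltage),
    = A·s/(kg·m²·s⁻³·A⁻¹) (substituting C and V),
    = kg⁻¹·m⁻²·s⁴·A².
Combining: W⁻¹·K²·F = (kg⁻¹·m⁻²·s³) · K² · (kg⁻¹·m⁻²·s⁴·A²) = kg⁻²·m⁻⁴·s⁷·A²·K².
The exponent of m is -4.

-4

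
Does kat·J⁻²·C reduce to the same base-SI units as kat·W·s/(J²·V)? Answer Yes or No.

Yes

Left side:
  kat = mol/s = s⁻¹·mol (catalytic activity).
  J = N·m (work = force × distance),
      = kg·m²·s⁻².
  So J⁻² = kg⁻²·m⁻⁴·s⁴.
  C = A·s = s·A (charge = current × time).
  Combining: kat·J⁻²·C = (s⁻¹·mol) · (kg⁻²·m⁻⁴·s⁴) · (s·A) = kg⁻²·m⁻⁴·s⁴·A·mol.
Right side:
  kat = mol/s = s⁻¹·mol (catalytic activity).
  J = N·m (work = force × distance),
      = kg·m²·s⁻².
  So J⁻² = kg⁻²·m⁻⁴·s⁴.
  W = J/s (power = energy per time),
      = kg·m²·s⁻³.
  V = W/A (potential = power per current),
      = kg·m²·s⁻³·A⁻¹.
  So V⁻¹ = kg⁻¹·m⁻²·s³·A.
  Combining: kat·J⁻²·W·s·V⁻¹ = (s⁻¹·mol) · (kg⁻²·m⁻⁴·s⁴) · (kg·m²·s⁻³) · s · (kg⁻¹·m⁻²·s³·A) = kg⁻²·m⁻⁴·s⁴·A·mol.
Both reduce to kg⁻²·m⁻⁴·s⁴·A·mol.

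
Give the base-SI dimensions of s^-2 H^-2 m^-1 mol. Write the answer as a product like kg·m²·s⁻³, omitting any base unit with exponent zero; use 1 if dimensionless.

H = kg·m²·s⁻²·A⁻².
So H⁻² = kg⁻²·m⁻⁴·s⁴·A⁴.
Combining: s⁻²·H⁻²·m⁻¹·mol = s⁻² · (kg⁻²·m⁻⁴·s⁴·A⁴) · m⁻¹ · mol = kg⁻²·m⁻⁵·s²·A⁴·mol.

kg⁻²·m⁻⁵·s²·A⁴·mol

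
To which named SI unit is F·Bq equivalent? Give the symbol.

F = C/V (capacitance = charge per voltage),
    = A·s/(kg·m²·s⁻³·A⁻¹) (substituting C and V),
    = kg⁻¹·m⁻²·s⁴·A².
Bq = 1/s = s⁻¹ (activity is decays per second).
Combining: F·Bq = (kg⁻¹·m⁻²·s⁴·A²) · s⁻¹ = kg⁻¹·m⁻²·s³·A².
kg⁻¹·m⁻²·s³·A² is the base-SI form of the siemens.

S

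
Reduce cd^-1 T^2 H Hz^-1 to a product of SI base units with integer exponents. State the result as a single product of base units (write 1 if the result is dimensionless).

kg³·m²·s⁻⁵·A⁻⁴·cd⁻¹

T = Wb/m² (flux density = flux per area),
    = kg·s⁻²·A⁻¹.
So T² = kg²·s⁻⁴·A⁻².
H = Wb/A (inductance = flux per current),
    = kg·m²·s⁻²·A⁻².
Hz = 1/s = s⁻¹ (frequency is cycles per second).
So Hz⁻¹ = s.
Combining: cd⁻¹·T²·H·Hz⁻¹ = cd⁻¹ · (kg²·s⁻⁴·A⁻²) · (kg·m²·s⁻²·A⁻²) · s = kg³·m²·s⁻⁵·A⁻⁴·cd⁻¹.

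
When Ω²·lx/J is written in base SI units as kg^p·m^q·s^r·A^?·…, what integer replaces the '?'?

-4

Ω = V/A (resistance = voltage per current),
    = kg·m²·s⁻³·A⁻².
So Ω² = kg²·m⁴·s⁻⁶·A⁻⁴.
J = N·m (work = force × distance),
    = kg·m²·s⁻².
So J⁻¹ = kg⁻¹·m⁻²·s².
lx = lm/m² (illuminance = luminous flux per area),
    = m⁻²·cd.
Combining: Ω²·J⁻¹·lx = (kg²·m⁴·s⁻⁶·A⁻⁴) · (kg⁻¹·m⁻²·s²) · (m⁻²·cd) = kg·s⁻⁴·A⁻⁴·cd.
The exponent of A is -4.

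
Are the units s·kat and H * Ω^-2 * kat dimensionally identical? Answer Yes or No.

No

Left side:
  kat = mol/s = s⁻¹·mol (catalytic activity).
  Combining: s·kat = s · (s⁻¹·mol) = mol.
Right side:
  H = Wb/A (inductance = flux per current),
      = kg·m²·s⁻²·A⁻².
  Ω = V/A (resistance = voltage per current),
      = kg·m²·s⁻³·A⁻².
  So Ω⁻² = kg⁻²·m⁻⁴·s⁶·A⁴.
  kat = mol/s = s⁻¹·mol (catalytic activity).
  Combining: H·Ω⁻²·kat = (kg·m²·s⁻²·A⁻²) · (kg⁻²·m⁻⁴·s⁶·A⁴) · (s⁻¹·mol) = kg⁻¹·m⁻²·s³·A²·mol.
Left is mol; right is kg⁻¹·m⁻²·s³·A²·mol — different.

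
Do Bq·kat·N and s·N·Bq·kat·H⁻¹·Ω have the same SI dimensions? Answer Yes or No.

Yes

Left side:
  Bq = 1/s = s⁻¹ (activity is decays per second).
  kat = mol/s = s⁻¹·mol (catalytic activity).
  N = kg·m/s² = kg·m·s⁻² (force = mass × acceleration).
  Combining: Bq·kat·N = s⁻¹ · (s⁻¹·mol) · (kg·m·s⁻²) = kg·m·s⁻⁴·mol.
Right side:
  N = kg·m·s⁻².
  Bq = s⁻¹.
  kat = s⁻¹·mol.
  H = kg·m²·s⁻²·A⁻².
  So H⁻¹ = kg⁻¹·m⁻²·s²·A².
  Ω = kg·m²·s⁻³·A⁻².
  Combining: s·N·Bq·kat·H⁻¹·Ω = s · (kg·m·s⁻²) · s⁻¹ · (s⁻¹·mol) · (kg⁻¹·m⁻²·s²·A²) · (kg·m²·s⁻³·A⁻²) = kg·m·s⁻⁴·mol.
Both reduce to kg·m·s⁻⁴·mol.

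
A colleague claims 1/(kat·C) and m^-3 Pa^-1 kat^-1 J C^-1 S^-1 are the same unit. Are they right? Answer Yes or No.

No

Left side:
  kat = mol/s = s⁻¹·mol (catalytic activity).
  So kat⁻¹ = s·mol⁻¹.
  C = A·s = s·A (charge = current × time).
  So C⁻¹ = s⁻¹·A⁻¹.
  Combining: kat⁻¹·C⁻¹ = (s·mol⁻¹) · (s⁻¹·A⁻¹) = A⁻¹·mol⁻¹.
Right side:
  Pa = N/m² (pressure = force per area),
      = kg·m⁻¹·s⁻².
  So Pa⁻¹ = kg⁻¹·m·s².
  kat = mol/s = s⁻¹·mol (catalytic activity).
  So kat⁻¹ = s·mol⁻¹.
  J = N·m (work = force × distance),
      = kg·m²·s⁻².
  C = A·s = s·A (charge = current × time).
  So C⁻¹ = s⁻¹·A⁻¹.
  S = 1/Ω (conductance is reciprocal resistance),
      = kg⁻¹·m⁻²·s³·A².
  So S⁻¹ = kg·m²·s⁻³·A⁻².
  Combining: m⁻³·Pa⁻¹·kat⁻¹·J·C⁻¹·S⁻¹ = m⁻³ · (kg⁻¹·m·s²) · (s·mol⁻¹) · (kg·m²·s⁻²) · (s⁻¹·A⁻¹) · (kg·m²·s⁻³·A⁻²) = kg·m²·s⁻³·A⁻³·mol⁻¹.
Left is A⁻¹·mol⁻¹; right is kg·m²·s⁻³·A⁻³·mol⁻¹ — different.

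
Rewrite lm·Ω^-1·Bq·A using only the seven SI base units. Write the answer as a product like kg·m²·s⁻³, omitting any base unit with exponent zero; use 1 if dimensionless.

lm = cd·sr = cd (luminous flux; sr is dimensionless).
Ω = V/A (resistance = voltage per current),
    = kg·m²·s⁻³·A⁻².
So Ω⁻¹ = kg⁻¹·m⁻²·s³·A².
Bq = 1/s = s⁻¹ (activity is decays per second).
Combining: lm·Ω⁻¹·Bq·A = cd · (kg⁻¹·m⁻²·s³·A²) · s⁻¹ · A = kg⁻¹·m⁻²·s²·A³·cd.

kg⁻¹·m⁻²·s²·A³·cd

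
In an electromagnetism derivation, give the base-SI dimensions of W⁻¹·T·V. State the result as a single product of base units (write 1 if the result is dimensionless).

kg·s⁻²·A⁻²

W = kg·m²·s⁻³.
So W⁻¹ = kg⁻¹·m⁻²·s³.
T = kg·s⁻²·A⁻¹.
V = kg·m²·s⁻³·A⁻¹.
Combining: W⁻¹·T·V = (kg⁻¹·m⁻²·s³) · (kg·s⁻²·A⁻¹) · (kg·m²·s⁻³·A⁻¹) = kg·s⁻²·A⁻².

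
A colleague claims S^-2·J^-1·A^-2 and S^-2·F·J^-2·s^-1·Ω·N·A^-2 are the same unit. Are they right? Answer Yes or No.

Left side:
  S = 1/Ω (conductance is reciprocal resistance),
      = kg⁻¹·m⁻²·s³·A².
  So S⁻² = kg²·m⁴·s⁻⁶·A⁻⁴.
  J = N·m (work = force × distance),
      = kg·m²·s⁻².
  So J⁻¹ = kg⁻¹·m⁻²·s².
  Combining: S⁻²·J⁻¹·A⁻² = (kg²·m⁴·s⁻⁶·A⁻⁴) · (kg⁻¹·m⁻²·s²) · A⁻² = kg·m²·s⁻⁴·A⁻⁶.
Right side:
  S = 1/Ω (conductance is reciprocal resistance),
      = kg⁻¹·m⁻²·s³·A².
  So S⁻² = kg²·m⁴·s⁻⁶·A⁻⁴.
  F = C/V (capacitance = charge per voltage),
      = A·s/(kg·m²·s⁻³·A⁻¹) (substituting C and V),
      = kg⁻¹·m⁻²·s⁴·A².
  J = N·m (work = force × distance),
      = kg·m²·s⁻².
  So J⁻² = kg⁻²·m⁻⁴·s⁴.
  Ω = V/A (resistance = voltage per current),
      = kg·m²·s⁻³·A⁻².
  N = kg·m/s² = kg·m·s⁻² (force = mass × acceleration).
  Combining: S⁻²·F·J⁻²·s⁻¹·Ω·N·A⁻² = (kg²·m⁴·s⁻⁶·A⁻⁴) · (kg⁻¹·m⁻²·s⁴·A²) · (kg⁻²·m⁻⁴·s⁴) · s⁻¹ · (kg·m²·s⁻³·A⁻²) · (kg·m·s⁻²) · A⁻² = kg·m·s⁻⁴·A⁻⁶.
Left is kg·m²·s⁻⁴·A⁻⁶; right is kg·m·s⁻⁴·A⁻⁶ — different.

No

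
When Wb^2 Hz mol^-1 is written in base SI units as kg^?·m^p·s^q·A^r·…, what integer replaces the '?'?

2

Wb = V·s (flux: a volt is a weber per second),
    = kg·m²·s⁻²·A⁻¹.
So Wb² = kg²·m⁴·s⁻⁴·A⁻².
Hz = 1/s = s⁻¹ (frequency is cycles per second).
Combining: Wb²·Hz·mol⁻¹ = (kg²·m⁴·s⁻⁴·A⁻²) · s⁻¹ · mol⁻¹ = kg²·m⁴·s⁻⁵·A⁻²·mol⁻¹.
The exponent of kg is 2.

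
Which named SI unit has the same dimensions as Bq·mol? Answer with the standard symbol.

kat

Bq = 1/s = s⁻¹ (activity is decays per second).
Combining: Bq·mol = s⁻¹ · mol = s⁻¹·mol.
s⁻¹·mol is the base-SI form of the katal.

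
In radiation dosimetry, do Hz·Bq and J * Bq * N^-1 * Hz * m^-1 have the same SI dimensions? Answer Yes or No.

Yes

Left side:
  Hz = s⁻¹.
  Bq = s⁻¹.
  Combining: Hz·Bq = s⁻¹ · s⁻¹ = s⁻².
Right side:
  J = N·m (work = force × distance),
      = kg·m²·s⁻².
  Bq = 1/s = s⁻¹ (activity is decays per second).
  N = kg·m/s² = kg·m·s⁻² (force = mass × acceleration).
  So N⁻¹ = kg⁻¹·m⁻¹·s².
  Hz = 1/s = s⁻¹ (frequency is cycles per second).
  Combining: J·Bq·N⁻¹·Hz·m⁻¹ = (kg·m²·s⁻²) · s⁻¹ · (kg⁻¹·m⁻¹·s²) · s⁻¹ · m⁻¹ = s⁻².
Both reduce to s⁻².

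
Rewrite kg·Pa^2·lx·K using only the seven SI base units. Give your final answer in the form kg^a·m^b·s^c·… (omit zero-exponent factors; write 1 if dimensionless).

kg³·m⁻⁴·s⁻⁴·K·cd

Pa = N/m² (pressure = force per area),
    = kg·m⁻¹·s⁻².
So Pa² = kg²·m⁻²·s⁻⁴.
lx = lm/m² (illuminance = luminous flux per area),
    = m⁻²·cd.
Combining: kg·Pa²·lx·K = kg · (kg²·m⁻²·s⁻⁴) · (m⁻²·cd) · K = kg³·m⁻⁴·s⁻⁴·K·cd.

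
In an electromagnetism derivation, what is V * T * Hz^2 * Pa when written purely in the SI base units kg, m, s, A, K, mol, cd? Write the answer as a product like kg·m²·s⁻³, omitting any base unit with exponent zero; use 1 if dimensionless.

V = W/A (potential = power per current),
    = kg·m²·s⁻³·A⁻¹.
T = Wb/m² (flux density = flux per area),
    = kg·s⁻²·A⁻¹.
Hz = 1/s = s⁻¹ (frequency is cycles per second).
So Hz² = s⁻².
Pa = N/m² (pressure = force per area),
    = kg·m⁻¹·s⁻².
Combining: V·T·Hz²·Pa = (kg·m²·s⁻³·A⁻¹) · (kg·s⁻²·A⁻¹) · s⁻² · (kg·m⁻¹·s⁻²) = kg³·m·s⁻⁹·A⁻².

kg³·m·s⁻⁹·A⁻²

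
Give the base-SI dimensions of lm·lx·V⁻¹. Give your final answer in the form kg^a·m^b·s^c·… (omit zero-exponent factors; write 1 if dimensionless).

lm = cd·sr = cd (luminous flux; sr is dimensionless).
lx = lm/m² (illuminance = luminous flux per area),
    = m⁻²·cd.
V = W/A (potential = power per current),
    = kg·m²·s⁻³·A⁻¹.
So V⁻¹ = kg⁻¹·m⁻²·s³·A.
Combining: lm·lx·V⁻¹ = cd · (m⁻²·cd) · (kg⁻¹·m⁻²·s³·A) = kg⁻¹·m⁻⁴·s³·A·cd².

kg⁻¹·m⁻⁴·s³·A·cd²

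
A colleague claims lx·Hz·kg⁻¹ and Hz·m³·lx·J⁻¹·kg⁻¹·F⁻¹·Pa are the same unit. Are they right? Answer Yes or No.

No

Left side:
  lx = lm/m² (illuminance = luminous flux per area),
      = m⁻²·cd.
  Hz = 1/s = s⁻¹ (frequency is cycles per second).
  Combining: lx·Hz·kg⁻¹ = (m⁻²·cd) · s⁻¹ · kg⁻¹ = kg⁻¹·m⁻²·s⁻¹·cd.
Right side:
  Hz = 1/s = s⁻¹ (frequency is cycles per second).
  lx = lm/m² (illuminance = luminous flux per area),
      = m⁻²·cd.
  J = N·m (work = force × distance),
      = kg·m²·s⁻².
  So J⁻¹ = kg⁻¹·m⁻²·s².
  F = C/V (capacitance = charge per voltage),
      = A·s/(kg·m²·s⁻³·A⁻¹) (substituting C and V),
      = kg⁻¹·m⁻²·s⁴·A².
  So F⁻¹ = kg·m²·s⁻⁴·A⁻².
  Pa = N/m² (pressure = force per area),
      = kg·m⁻¹·s⁻².
  Combining: Hz·m³·lx·J⁻¹·kg⁻¹·F⁻¹·Pa = s⁻¹ · m³ · (m⁻²·cd) · (kg⁻¹·m⁻²·s²) · kg⁻¹ · (kg·m²·s⁻⁴·A⁻²) · (kg·m⁻¹·s⁻²) = s⁻⁵·A⁻²·cd.
Left is kg⁻¹·m⁻²·s⁻¹·cd; right is s⁻⁵·A⁻²·cd — different.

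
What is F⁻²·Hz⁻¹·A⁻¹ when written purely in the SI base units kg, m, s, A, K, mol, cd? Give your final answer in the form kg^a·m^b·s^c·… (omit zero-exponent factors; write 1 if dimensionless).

F = C/V (capacitance = charge per voltage),
    = A·s/(kg·m²·s⁻³·A⁻¹) (substituting C and V),
    = kg⁻¹·m⁻²·s⁴·A².
So F⁻² = kg²·m⁴·s⁻⁸·A⁻⁴.
Hz = 1/s = s⁻¹ (frequency is cycles per second).
So Hz⁻¹ = s.
Combining: F⁻²·Hz⁻¹·A⁻¹ = (kg²·m⁴·s⁻⁸·A⁻⁴) · s · A⁻¹ = kg²·m⁴·s⁻⁷·A⁻⁵.

kg²·m⁴·s⁻⁷·A⁻⁵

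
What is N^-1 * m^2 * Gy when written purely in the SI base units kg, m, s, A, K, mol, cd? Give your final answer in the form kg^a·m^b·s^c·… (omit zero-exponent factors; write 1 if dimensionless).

kg⁻¹·m³

N = kg·m/s² = kg·m·s⁻² (force = mass × acceleration).
So N⁻¹ = kg⁻¹·m⁻¹·s².
Gy = J/kg (absorbed dose = energy per mass),
    = m²·s⁻².
Combining: N⁻¹·m²·Gy = (kg⁻¹·m⁻¹·s²) · m² · (m²·s⁻²) = kg⁻¹·m³.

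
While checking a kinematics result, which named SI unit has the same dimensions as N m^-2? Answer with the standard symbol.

Pa

N = kg·m/s² = kg·m·s⁻² (force = mass × acceleration).
Combining: N·m⁻² = (kg·m·s⁻²) · m⁻² = kg·m⁻¹·s⁻².
kg·m⁻¹·s⁻² is the base-SI form of the pascal.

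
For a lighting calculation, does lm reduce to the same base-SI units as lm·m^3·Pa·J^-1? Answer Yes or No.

Yes

Left side:
  lm = cd.
Right side:
  lm = cd·sr = cd (luminous flux; sr is dimensionless).
  Pa = N/m² (pressure = force per area),
      = kg·m⁻¹·s⁻².
  J = N·m (work = force × distance),
      = kg·m²·s⁻².
  So J⁻¹ = kg⁻¹·m⁻²·s².
  Combining: lm·m³·Pa·J⁻¹ = cd · m³ · (kg·m⁻¹·s⁻²) · (kg⁻¹·m⁻²·s²) = cd.
Both reduce to cd.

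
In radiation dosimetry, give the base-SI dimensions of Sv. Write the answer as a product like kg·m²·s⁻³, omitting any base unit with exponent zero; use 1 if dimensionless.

m²·s⁻²

Sv = J/kg (equivalent dose = energy per mass),
    = m²·s⁻².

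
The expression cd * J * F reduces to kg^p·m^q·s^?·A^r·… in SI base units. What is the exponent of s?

J = N·m (work = force × distance),
    = kg·m²·s⁻².
F = C/V (capacitance = charge per voltage),
    = A·s/(kg·m²·s⁻³·A⁻¹) (substituting C and V),
    = kg⁻¹·m⁻²·s⁴·A².
Combining: cd·J·F = cd · (kg·m²·s⁻²) · (kg⁻¹·m⁻²·s⁴·A²) = s²·A²·cd.
The exponent of s is 2.

2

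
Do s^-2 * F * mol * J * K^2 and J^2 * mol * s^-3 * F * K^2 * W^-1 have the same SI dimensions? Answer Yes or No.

Left side:
  F = C/V (capacitance = charge per voltage),
      = A·s/(kg·m²·s⁻³·A⁻¹) (substituting C and V),
      = kg⁻¹·m⁻²·s⁴·A².
  J = N·m (work = force × distance),
      = kg·m²·s⁻².
  Combining: s⁻²·F·mol·J·K² = s⁻² · (kg⁻¹·m⁻²·s⁴·A²) · mol · (kg·m²·s⁻²) · K² = A²·K²·mol.
Right side:
  J = kg·m²·s⁻².
  So J² = kg²·m⁴·s⁻⁴.
  F = kg⁻¹·m⁻²·s⁴·A².
  W = kg·m²·s⁻³.
  So W⁻¹ = kg⁻¹·m⁻²·s³.
  Combining: J²·mol·s⁻³·F·K²·W⁻¹ = (kg²·m⁴·s⁻⁴) · mol · s⁻³ · (kg⁻¹·m⁻²·s⁴·A²) · K² · (kg⁻¹·m⁻²·s³) = A²·K²·mol.
Both reduce to A²·K²·mol.

Yes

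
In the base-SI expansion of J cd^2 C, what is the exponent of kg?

J = kg·m²·s⁻².
C = s·A.
Combining: J·cd²·C = (kg·m²·s⁻²) · cd² · (s·A) = kg·m²·s⁻¹·A·cd².
The exponent of kg is 1.

1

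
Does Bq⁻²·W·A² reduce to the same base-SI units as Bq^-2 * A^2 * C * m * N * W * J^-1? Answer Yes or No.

No

Left side:
  Bq = s⁻¹.
  So Bq⁻² = s².
  W = kg·m²·s⁻³.
  Combining: Bq⁻²·W·A² = s² · (kg·m²·s⁻³) · A² = kg·m²·s⁻¹·A².
Right side:
  Bq = s⁻¹.
  So Bq⁻² = s².
  C = s·A.
  N = kg·m·s⁻².
  W = kg·m²·s⁻³.
  J = kg·m²·s⁻².
  So J⁻¹ = kg⁻¹·m⁻²·s².
  Combining: Bq⁻²·A²·C·m·N·W·J⁻¹ = s² · A² · (s·A) · m · (kg·m·s⁻²) · (kg·m²·s⁻³) · (kg⁻¹·m⁻²·s²) = kg·m²·A³.
Left is kg·m²·s⁻¹·A²; right is kg·m²·A³ — different.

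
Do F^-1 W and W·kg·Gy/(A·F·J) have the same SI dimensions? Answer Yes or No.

Left side:
  F = kg⁻¹·m⁻²·s⁴·A².
  So F⁻¹ = kg·m²·s⁻⁴·A⁻².
  W = kg·m²·s⁻³.
  Combining: F⁻¹·W = (kg·m²·s⁻⁴·A⁻²) · (kg·m²·s⁻³) = kg²·m⁴·s⁻⁷·A⁻².
Right side:
  W = J/s (power = energy per time),
      = kg·m²·s⁻³.
  F = C/V (capacitance = charge per voltage),
      = A·s/(kg·m²·s⁻³·A⁻¹) (substituting C and V),
      = kg⁻¹·m⁻²·s⁴·A².
  So F⁻¹ = kg·m²·s⁻⁴·A⁻².
  J = N·m (work = force × distance),
      = kg·m²·s⁻².
  So J⁻¹ = kg⁻¹·m⁻²·s².
  Gy = J/kg (absorbed dose = energy per mass),
      = m²·s⁻².
  Combining: A⁻¹·W·F⁻¹·J⁻¹·kg·Gy = A⁻¹ · (kg·m²·s⁻³) · (kg·m²·s⁻⁴·A⁻²) · (kg⁻¹·m⁻²·s²) · kg · (m²·s⁻²) = kg²·m⁴·s⁻⁷·A⁻³.
Left is kg²·m⁴·s⁻⁷·A⁻²; right is kg²·m⁴·s⁻⁷·A⁻³ — different.

No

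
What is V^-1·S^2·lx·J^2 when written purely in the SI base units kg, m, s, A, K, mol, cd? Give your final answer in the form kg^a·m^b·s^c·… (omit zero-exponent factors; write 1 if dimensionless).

V = kg·m²·s⁻³·A⁻¹.
So V⁻¹ = kg⁻¹·m⁻²·s³·A.
S = kg⁻¹·m⁻²·s³·A².
So S² = kg⁻²·m⁻⁴·s⁶·A⁴.
lx = m⁻²·cd.
J = kg·m²·s⁻².
So J² = kg²·m⁴·s⁻⁴.
Combining: V⁻¹·S²·lx·J² = (kg⁻¹·m⁻²·s³·A) · (kg⁻²·m⁻⁴·s⁶·A⁴) · (m⁻²·cd) · (kg²·m⁴·s⁻⁴) = kg⁻¹·m⁻⁴·s⁵·A⁵·cd.

kg⁻¹·m⁻⁴·s⁵·A⁵·cd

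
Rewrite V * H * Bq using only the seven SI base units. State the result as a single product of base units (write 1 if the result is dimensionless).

kg²·m⁴·s⁻⁶·A⁻³

V = W/A (potential = power per current),
    = kg·m²·s⁻³·A⁻¹.
H = Wb/A (inductance = flux per current),
    = kg·m²·s⁻²·A⁻².
Bq = 1/s = s⁻¹ (activity is decays per second).
Combining: V·H·Bq = (kg·m²·s⁻³·A⁻¹) · (kg·m²·s⁻²·A⁻²) · s⁻¹ = kg²·m⁴·s⁻⁶·A⁻³.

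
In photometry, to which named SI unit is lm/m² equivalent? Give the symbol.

lx

lm = cd.
Combining: lm·m⁻² = cd · m⁻² = m⁻²·cd.
m⁻²·cd is the base-SI form of the lux.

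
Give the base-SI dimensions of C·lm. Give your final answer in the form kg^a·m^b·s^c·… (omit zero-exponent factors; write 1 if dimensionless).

s·A·cd

C = A·s = s·A (charge = current × time).
lm = cd·sr = cd (luminous flux; sr is dimensionless).
Combining: C·lm = (s·A) · cd = s·A·cd.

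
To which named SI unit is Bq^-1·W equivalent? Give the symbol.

Bq = 1/s = s⁻¹ (activity is decays per second).
So Bq⁻¹ = s.
W = J/s (power = energy per time),
    = kg·m²·s⁻³.
Combining: Bq⁻¹·W = s · (kg·m²·s⁻³) = kg·m²·s⁻².
kg·m²·s⁻² is the base-SI form of the joule.

J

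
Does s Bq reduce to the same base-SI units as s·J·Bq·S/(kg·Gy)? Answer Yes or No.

No

Left side:
  Bq = 1/s = s⁻¹ (activity is decays per second).
  Combining: s·Bq = s · s⁻¹ = 1.
Right side:
  Gy = J/kg (absorbed dose = energy per mass),
      = m²·s⁻².
  So Gy⁻¹ = m⁻²·s².
  J = N·m (work = force × distance),
      = kg·m²·s⁻².
  Bq = 1/s = s⁻¹ (activity is decays per second).
  S = 1/Ω (conductance is reciprocal resistance),
      = kg⁻¹·m⁻²·s³·A².
  Combining: s·kg⁻¹·Gy⁻¹·J·Bq·S = s · kg⁻¹ · (m⁻²·s²) · (kg·m²·s⁻²) · s⁻¹ · (kg⁻¹·m⁻²·s³·A²) = kg⁻¹·m⁻²·s³·A².
Left is 1; right is kg⁻¹·m⁻²·s³·A² — different.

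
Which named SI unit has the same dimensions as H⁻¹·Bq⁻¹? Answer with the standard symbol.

H = Wb/A (inductance = flux per current),
    = kg·m²·s⁻²·A⁻².
So H⁻¹ = kg⁻¹·m⁻²·s²·A².
Bq = 1/s = s⁻¹ (activity is decays per second).
So Bq⁻¹ = s.
Combining: H⁻¹·Bq⁻¹ = (kg⁻¹·m⁻²·s²·A²) · s = kg⁻¹·m⁻²·s³·A².
kg⁻¹·m⁻²·s³·A² is the base-SI form of the siemens.

S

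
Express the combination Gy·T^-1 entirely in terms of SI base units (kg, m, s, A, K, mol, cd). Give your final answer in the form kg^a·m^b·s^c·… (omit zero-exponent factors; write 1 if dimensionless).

Gy = m²·s⁻².
T = kg·s⁻²·A⁻¹.
So T⁻¹ = kg⁻¹·s²·A.
Combining: Gy·T⁻¹ = (m²·s⁻²) · (kg⁻¹·s²·A) = kg⁻¹·m²·A.

kg⁻¹·m²·A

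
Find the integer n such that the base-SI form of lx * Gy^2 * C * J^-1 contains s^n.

lx = m⁻²·cd.
Gy = m²·s⁻².
So Gy² = m⁴·s⁻⁴.
C = s·A.
J = kg·m²·s⁻².
So J⁻¹ = kg⁻¹·m⁻²·s².
Combining: lx·Gy²·C·J⁻¹ = (m⁻²·cd) · (m⁴·s⁻⁴) · (s·A) · (kg⁻¹·m⁻²·s²) = kg⁻¹·s⁻¹·A·cd.
The exponent of s is -1.

-1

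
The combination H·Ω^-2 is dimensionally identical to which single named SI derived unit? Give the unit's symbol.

F

H = Wb/A (inductance = flux per current),
    = kg·m²·s⁻²·A⁻².
Ω = V/A (resistance = voltage per current),
    = kg·m²·s⁻³·A⁻².
So Ω⁻² = kg⁻²·m⁻⁴·s⁶·A⁴.
Combining: H·Ω⁻² = (kg·m²·s⁻²·A⁻²) · (kg⁻²·m⁻⁴·s⁶·A⁴) = kg⁻¹·m⁻²·s⁴·A².
kg⁻¹·m⁻²·s⁴·A² is the base-SI form of the farad.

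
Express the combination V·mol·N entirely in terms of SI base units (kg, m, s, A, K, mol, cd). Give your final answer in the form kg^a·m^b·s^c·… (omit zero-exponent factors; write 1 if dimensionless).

kg²·m³·s⁻⁵·A⁻¹·mol

V = W/A (potential = power per current),
    = kg·m²·s⁻³·A⁻¹.
N = kg·m/s² = kg·m·s⁻² (force = mass × acceleration).
Combining: V·mol·N = (kg·m²·s⁻³·A⁻¹) · mol · (kg·m·s⁻²) = kg²·m³·s⁻⁵·A⁻¹·mol.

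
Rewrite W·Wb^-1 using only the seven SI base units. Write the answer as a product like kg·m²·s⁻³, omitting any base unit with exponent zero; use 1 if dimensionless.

W = J/s (power = energy per time),
    = kg·m²·s⁻³.
Wb = V·s (flux: a volt is a weber per second),
    = kg·m²·s⁻²·A⁻¹.
So Wb⁻¹ = kg⁻¹·m⁻²·s²·A.
Combining: W·Wb⁻¹ = (kg·m²·s⁻³) · (kg⁻¹·m⁻²·s²·A) = s⁻¹·A.

s⁻¹·A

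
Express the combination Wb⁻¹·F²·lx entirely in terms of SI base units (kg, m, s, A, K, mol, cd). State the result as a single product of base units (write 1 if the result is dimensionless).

kg⁻³·m⁻⁸·s¹⁰·A⁵·cd

Wb = kg·m²·s⁻²·A⁻¹.
So Wb⁻¹ = kg⁻¹·m⁻²·s²·A.
F = kg⁻¹·m⁻²·s⁴·A².
So F² = kg⁻²·m⁻⁴·s⁸·A⁴.
lx = m⁻²·cd.
Combining: Wb⁻¹·F²·lx = (kg⁻¹·m⁻²·s²·A) · (kg⁻²·m⁻⁴·s⁸·A⁴) · (m⁻²·cd) = kg⁻³·m⁻⁸·s¹⁰·A⁵·cd.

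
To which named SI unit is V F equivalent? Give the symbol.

C

V = W/A (potential = power per current),
    = kg·m²·s⁻³·A⁻¹.
F = C/V (capacitance = charge per voltage),
    = A·s/(kg·m²·s⁻³·A⁻¹) (substituting C and V),
    = kg⁻¹·m⁻²·s⁴·A².
Combining: V·F = (kg·m²·s⁻³·A⁻¹) · (kg⁻¹·m⁻²·s⁴·A²) = s·A.
s·A is the base-SI form of the coulomb.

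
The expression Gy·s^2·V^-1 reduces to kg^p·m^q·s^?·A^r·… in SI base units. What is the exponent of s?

3

Gy = J/kg (absorbed dose = energy per mass),
    = m²·s⁻².
V = W/A (potential = power per current),
    = kg·m²·s⁻³·A⁻¹.
So V⁻¹ = kg⁻¹·m⁻²·s³·A.
Combining: Gy·s²·V⁻¹ = (m²·s⁻²) · s² · (kg⁻¹·m⁻²·s³·A) = kg⁻¹·s³·A.
The exponent of s is 3.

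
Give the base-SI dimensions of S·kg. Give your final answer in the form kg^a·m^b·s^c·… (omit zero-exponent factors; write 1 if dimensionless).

S = kg⁻¹·m⁻²·s³·A².
Combining: S·kg = (kg⁻¹·m⁻²·s³·A²) · kg = m⁻²·s³·A².

m⁻²·s³·A²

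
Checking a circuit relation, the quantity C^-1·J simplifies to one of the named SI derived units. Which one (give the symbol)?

V

C = A·s = s·A (charge = current × time).
So C⁻¹ = s⁻¹·A⁻¹.
J = N·m (work = force × distance),
    = kg·m²·s⁻².
Combining: C⁻¹·J = (s⁻¹·A⁻¹) · (kg·m²·s⁻²) = kg·m²·s⁻³·A⁻¹.
kg·m²·s⁻³·A⁻¹ is the base-SI form of the volt.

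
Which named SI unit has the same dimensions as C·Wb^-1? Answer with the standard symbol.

C = A·s = s·A (charge = current × time).
Wb = V·s (flux: a volt is a weber per second),
    = kg·m²·s⁻²·A⁻¹.
So Wb⁻¹ = kg⁻¹·m⁻²·s²·A.
Combining: C·Wb⁻¹ = (s·A) · (kg⁻¹·m⁻²·s²·A) = kg⁻¹·m⁻²·s³·A².
kg⁻¹·m⁻²·s³·A² is the base-SI form of the siemens.

S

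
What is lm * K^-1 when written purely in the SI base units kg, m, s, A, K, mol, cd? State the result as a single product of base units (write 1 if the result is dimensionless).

K⁻¹·cd

lm = cd·sr = cd (luminous flux; sr is dimensionless).
Combining: lm·K⁻¹ = cd · K⁻¹ = K⁻¹·cd.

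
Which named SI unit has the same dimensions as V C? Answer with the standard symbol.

J

V = kg·m²·s⁻³·A⁻¹.
C = s·A.
Combining: V·C = (kg·m²·s⁻³·A⁻¹) · (s·A) = kg·m²·s⁻².
kg·m²·s⁻² is the base-SI form of the joule.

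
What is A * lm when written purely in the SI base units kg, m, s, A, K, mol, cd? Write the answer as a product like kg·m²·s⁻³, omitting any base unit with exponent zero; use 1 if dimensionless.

lm = cd.
Combining: A·lm = A · cd = A·cd.

A·cd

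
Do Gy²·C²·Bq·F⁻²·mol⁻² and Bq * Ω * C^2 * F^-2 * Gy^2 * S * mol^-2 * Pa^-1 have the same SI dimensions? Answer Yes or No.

Left side:
  Gy = J/kg (absorbed dose = energy per mass),
      = m²·s⁻².
  So Gy² = m⁴·s⁻⁴.
  C = A·s = s·A (charge = current × time).
  So C² = s²·A².
  Bq = 1/s = s⁻¹ (activity is decays per second).
  F = C/V (capacitance = charge per voltage),
      = A·s/(kg·m²·s⁻³·A⁻¹) (substituting C and V),
      = kg⁻¹·m⁻²·s⁴·A².
  So F⁻² = kg²·m⁴·s⁻⁸·A⁻⁴.
  Combining: Gy²·C²·Bq·F⁻²·mol⁻² = (m⁴·s⁻⁴) · (s²·A²) · s⁻¹ · (kg²·m⁴·s⁻⁸·A⁻⁴) · mol⁻² = kg²·m⁸·s⁻¹¹·A⁻²·mol⁻².
Right side:
  Bq = s⁻¹.
  Ω = kg·m²·s⁻³·A⁻².
  C = s·A.
  So C² = s²·A².
  F = kg⁻¹·m⁻²·s⁴·A².
  So F⁻² = kg²·m⁴·s⁻⁸·A⁻⁴.
  Gy = m²·s⁻².
  So Gy² = m⁴·s⁻⁴.
  S = kg⁻¹·m⁻²·s³·A².
  Pa = kg·m⁻¹·s⁻².
  So Pa⁻¹ = kg⁻¹·m·s².
  Combining: Bq·Ω·C²·F⁻²·Gy²·S·mol⁻²·Pa⁻¹ = s⁻¹ · (kg·m²·s⁻³·A⁻²) · (s²·A²) · (kg²·m⁴·s⁻⁸·A⁻⁴) · (m⁴·s⁻⁴) · (kg⁻¹·m⁻²·s³·A²) · mol⁻² · (kg⁻¹·m·s²) = kg·m⁹·s⁻⁹·A⁻²·mol⁻².
Left is kg²·m⁸·s⁻¹¹·A⁻²·mol⁻²; right is kg·m⁹·s⁻⁹·A⁻²·mol⁻² — different.

No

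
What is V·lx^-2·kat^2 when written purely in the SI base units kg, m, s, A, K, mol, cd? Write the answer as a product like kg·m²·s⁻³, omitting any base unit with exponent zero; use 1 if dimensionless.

kg·m⁶·s⁻⁵·A⁻¹·mol²·cd⁻²

V = W/A (potential = power per current),
    = kg·m²·s⁻³·A⁻¹.
lx = lm/m² (illuminance = luminous flux per area),
    = m⁻²·cd.
So lx⁻² = m⁴·cd⁻².
kat = mol/s = s⁻¹·mol (catalytic activity).
So kat² = s⁻²·mol².
Combining: V·lx⁻²·kat² = (kg·m²·s⁻³·A⁻¹) · (m⁴·cd⁻²) · (s⁻²·mol²) = kg·m⁶·s⁻⁵·A⁻¹·mol²·cd⁻².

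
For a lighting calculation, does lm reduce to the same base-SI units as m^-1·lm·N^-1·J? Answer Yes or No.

Yes

Left side:
  lm = cd·sr = cd (luminous flux; sr is dimensionless).
Right side:
  lm = cd·sr = cd (luminous flux; sr is dimensionless).
  N = kg·m/s² = kg·m·s⁻² (force = mass × acceleration).
  So N⁻¹ = kg⁻¹·m⁻¹·s².
  J = N·m (work = force × distance),
      = kg·m²·s⁻².
  Combining: m⁻¹·lm·N⁻¹·J = m⁻¹ · cd · (kg⁻¹·m⁻¹·s²) · (kg·m²·s⁻²) = cd.
Both reduce to cd.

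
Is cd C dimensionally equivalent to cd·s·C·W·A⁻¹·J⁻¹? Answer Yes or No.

No

Left side:
  C = A·s = s·A (charge = current × time).
  Combining: cd·C = cd · (s·A) = s·A·cd.
Right side:
  C = A·s = s·A (charge = current × time).
  W = J/s (power = energy per time),
      = kg·m²·s⁻³.
  J = N·m (work = force × distance),
      = kg·m²·s⁻².
  So J⁻¹ = kg⁻¹·m⁻²·s².
  Combining: cd·s·C·W·A⁻¹·J⁻¹ = cd · s · (s·A) · (kg·m²·s⁻³) · A⁻¹ · (kg⁻¹·m⁻²·s²) = s·cd.
Left is s·A·cd; right is s·cd — different.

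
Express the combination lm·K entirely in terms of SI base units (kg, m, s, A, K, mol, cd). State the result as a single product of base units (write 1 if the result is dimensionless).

lm = cd.
Combining: lm·K = cd · K = K·cd.

K·cd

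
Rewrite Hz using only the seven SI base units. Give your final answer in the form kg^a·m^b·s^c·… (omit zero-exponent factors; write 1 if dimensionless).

Hz = s⁻¹.

s⁻¹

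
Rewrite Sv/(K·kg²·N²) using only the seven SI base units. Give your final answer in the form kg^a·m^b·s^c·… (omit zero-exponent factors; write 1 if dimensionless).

N = kg·m/s² = kg·m·s⁻² (force = mass × acceleration).
So N⁻² = kg⁻²·m⁻²·s⁴.
Sv = J/kg (equivalent dose = energy per mass),
    = m²·s⁻².
Combining: K⁻¹·kg⁻²·N⁻²·Sv = K⁻¹ · kg⁻² · (kg⁻²·m⁻²·s⁴) · (m²·s⁻²) = kg⁻⁴·s²·K⁻¹.

kg⁻⁴·s²·K⁻¹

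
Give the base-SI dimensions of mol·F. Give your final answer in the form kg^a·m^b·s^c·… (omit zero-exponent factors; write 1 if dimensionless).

kg⁻¹·m⁻²·s⁴·A²·mol

F = C/V (capacitance = charge per voltage),
    = A·s/(kg·m²·s⁻³·A⁻¹) (substituting C and V),
    = kg⁻¹·m⁻²·s⁴·A².
Combining: mol·F = mol · (kg⁻¹·m⁻²·s⁴·A²) = kg⁻¹·m⁻²·s⁴·A²·mol.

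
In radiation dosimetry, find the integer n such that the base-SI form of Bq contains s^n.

Bq = 1/s = s⁻¹ (activity is decays per second).
The exponent of s is -1.

-1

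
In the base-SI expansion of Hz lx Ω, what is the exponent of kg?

Hz = 1/s = s⁻¹ (frequency is cycles per second).
lx = lm/m² (illuminance = luminous flux per area),
    = m⁻²·cd.
Ω = V/A (resistance = voltage per current),
    = kg·m²·s⁻³·A⁻².
Combining: Hz·lx·Ω = s⁻¹ · (m⁻²·cd) · (kg·m²·s⁻³·A⁻²) = kg·s⁻⁴·A⁻²·cd.
The exponent of kg is 1.

1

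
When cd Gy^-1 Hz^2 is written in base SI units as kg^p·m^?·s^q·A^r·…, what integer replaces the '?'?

-2

Gy = J/kg (absorbed dose = energy per mass),
    = m²·s⁻².
So Gy⁻¹ = m⁻²·s².
Hz = 1/s = s⁻¹ (frequency is cycles per second).
So Hz² = s⁻².
Combining: cd·Gy⁻¹·Hz² = cd · (m⁻²·s²) · s⁻² = m⁻²·cd.
The exponent of m is -2.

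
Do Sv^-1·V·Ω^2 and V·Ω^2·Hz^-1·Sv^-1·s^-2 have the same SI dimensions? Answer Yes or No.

No

Left side:
  Sv = J/kg (equivalent dose = energy per mass),
      = m²·s⁻².
  So Sv⁻¹ = m⁻²·s².
  V = W/A (potential = power per current),
      = kg·m²·s⁻³·A⁻¹.
  Ω = V/A (resistance = voltage per current),
      = kg·m²·s⁻³·A⁻².
  So Ω² = kg²·m⁴·s⁻⁶·A⁻⁴.
  Combining: Sv⁻¹·V·Ω² = (m⁻²·s²) · (kg·m²·s⁻³·A⁻¹) · (kg²·m⁴·s⁻⁶·A⁻⁴) = kg³·m⁴·s⁻⁷·A⁻⁵.
Right side:
  V = kg·m²·s⁻³·A⁻¹.
  Ω = kg·m²·s⁻³·A⁻².
  So Ω² = kg²·m⁴·s⁻⁶·A⁻⁴.
  Hz = s⁻¹.
  So Hz⁻¹ = s.
  Sv = m²·s⁻².
  So Sv⁻¹ = m⁻²·s².
  Combining: V·Ω²·Hz⁻¹·Sv⁻¹·s⁻² = (kg·m²·s⁻³·A⁻¹) · (kg²·m⁴·s⁻⁶·A⁻⁴) · s · (m⁻²·s²) · s⁻² = kg³·m⁴·s⁻⁸·A⁻⁵.
Left is kg³·m⁴·s⁻⁷·A⁻⁵; right is kg³·m⁴·s⁻⁸·A⁻⁵ — different.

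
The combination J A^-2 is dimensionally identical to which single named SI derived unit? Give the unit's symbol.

H

J = kg·m²·s⁻².
Combining: J·A⁻² = (kg·m²·s⁻²) · A⁻² = kg·m²·s⁻²·A⁻².
kg·m²·s⁻²·A⁻² is the base-SI form of the henry.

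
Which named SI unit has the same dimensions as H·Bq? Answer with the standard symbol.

H = kg·m²·s⁻²·A⁻².
Bq = s⁻¹.
Combining: H·Bq = (kg·m²·s⁻²·A⁻²) · s⁻¹ = kg·m²·s⁻³·A⁻².
kg·m²·s⁻³·A⁻² is the base-SI form of the ohm.

Ω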